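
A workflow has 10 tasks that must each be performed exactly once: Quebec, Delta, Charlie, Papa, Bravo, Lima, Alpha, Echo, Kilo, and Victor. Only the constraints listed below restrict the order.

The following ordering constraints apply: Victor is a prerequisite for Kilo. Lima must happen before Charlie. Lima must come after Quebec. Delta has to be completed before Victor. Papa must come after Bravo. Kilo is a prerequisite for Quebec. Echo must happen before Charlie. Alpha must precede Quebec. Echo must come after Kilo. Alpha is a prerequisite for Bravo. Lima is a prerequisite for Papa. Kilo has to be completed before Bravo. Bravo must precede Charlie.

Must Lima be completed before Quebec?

No

The constraints actually force Quebec before Lima (via Quebec → Lima), not the other way around.
So Lima never precedes Quebec.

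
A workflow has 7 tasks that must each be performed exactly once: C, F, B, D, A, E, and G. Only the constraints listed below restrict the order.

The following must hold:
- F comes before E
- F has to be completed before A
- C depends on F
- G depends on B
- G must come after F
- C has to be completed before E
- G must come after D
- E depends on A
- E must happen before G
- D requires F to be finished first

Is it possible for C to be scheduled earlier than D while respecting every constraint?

The constraints leave C and D unordered relative to each other; nothing requires D earlier.
So a valid ordering placing C earlier than D exists.

Yes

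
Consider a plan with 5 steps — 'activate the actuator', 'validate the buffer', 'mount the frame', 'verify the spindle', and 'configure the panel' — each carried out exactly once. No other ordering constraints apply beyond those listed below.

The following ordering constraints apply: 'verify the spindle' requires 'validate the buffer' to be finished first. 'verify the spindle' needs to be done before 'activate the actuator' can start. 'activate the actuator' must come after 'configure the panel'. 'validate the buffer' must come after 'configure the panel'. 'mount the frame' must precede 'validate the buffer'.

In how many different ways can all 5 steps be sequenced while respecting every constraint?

2

The steps with no prerequisites are 'mount the frame', 'configure the panel'; any of them can be placed first.
Systematically extending each partial ordering one step at a time and counting, there are 2 complete orderings.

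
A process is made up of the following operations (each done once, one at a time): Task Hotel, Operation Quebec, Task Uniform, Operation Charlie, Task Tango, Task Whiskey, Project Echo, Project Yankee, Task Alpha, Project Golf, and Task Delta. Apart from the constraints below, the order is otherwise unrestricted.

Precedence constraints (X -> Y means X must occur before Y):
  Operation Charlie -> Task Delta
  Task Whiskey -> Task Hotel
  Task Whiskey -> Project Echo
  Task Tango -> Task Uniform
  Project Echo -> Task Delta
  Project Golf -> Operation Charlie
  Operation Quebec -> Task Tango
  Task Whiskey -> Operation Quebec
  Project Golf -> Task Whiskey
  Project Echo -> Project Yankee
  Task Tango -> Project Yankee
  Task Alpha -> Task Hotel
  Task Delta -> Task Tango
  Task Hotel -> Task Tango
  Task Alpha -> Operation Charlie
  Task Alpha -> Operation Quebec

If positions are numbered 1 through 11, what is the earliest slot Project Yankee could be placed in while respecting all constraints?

Working backwards through the constraints from Project Yankee, its full set of required predecessors is Task Hotel, Operation Quebec, Operation Charlie, Task Tango, Task Whiskey, Project Echo, Task Alpha, Project Golf, Task Delta — 9 of them.
So at minimum 9 operations come before Project Yankee, putting Project Yankee no earlier than position 10. That position is achievable by scheduling exactly those predecessors first.

10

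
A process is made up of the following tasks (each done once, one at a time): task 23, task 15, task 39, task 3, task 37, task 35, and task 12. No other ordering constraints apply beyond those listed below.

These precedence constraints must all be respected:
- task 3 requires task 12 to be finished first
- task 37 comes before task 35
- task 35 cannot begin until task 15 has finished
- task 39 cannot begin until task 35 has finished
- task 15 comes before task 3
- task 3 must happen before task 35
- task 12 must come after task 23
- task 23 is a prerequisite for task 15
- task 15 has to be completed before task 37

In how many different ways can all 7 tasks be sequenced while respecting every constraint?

5

Task 23 is the only task with nothing required before it, so every ordering starts there.
Counting all ways to extend the partial order to a total order gives 5.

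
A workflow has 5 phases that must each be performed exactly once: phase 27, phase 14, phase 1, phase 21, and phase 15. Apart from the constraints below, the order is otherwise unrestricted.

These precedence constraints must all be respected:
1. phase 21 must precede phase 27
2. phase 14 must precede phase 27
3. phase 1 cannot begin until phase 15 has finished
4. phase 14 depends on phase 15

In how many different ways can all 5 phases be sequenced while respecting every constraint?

11

The phases with no prerequisites are phase 21, phase 15; any of them can be placed first.
Counting all ways to extend the partial order to a total order gives 11.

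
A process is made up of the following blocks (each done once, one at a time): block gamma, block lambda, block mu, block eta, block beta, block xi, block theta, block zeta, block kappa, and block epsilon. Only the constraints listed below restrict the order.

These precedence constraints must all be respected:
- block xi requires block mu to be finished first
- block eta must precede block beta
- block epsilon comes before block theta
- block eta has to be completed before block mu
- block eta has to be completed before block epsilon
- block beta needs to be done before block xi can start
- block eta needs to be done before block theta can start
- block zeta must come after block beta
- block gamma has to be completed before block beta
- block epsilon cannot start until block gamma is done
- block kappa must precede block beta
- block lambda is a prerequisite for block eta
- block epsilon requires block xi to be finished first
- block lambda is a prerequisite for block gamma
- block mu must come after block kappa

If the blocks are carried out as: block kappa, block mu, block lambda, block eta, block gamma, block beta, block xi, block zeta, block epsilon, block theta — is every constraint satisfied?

No

Here block eta comes after block mu.
Since block eta is required before block mu, the ordering is invalid.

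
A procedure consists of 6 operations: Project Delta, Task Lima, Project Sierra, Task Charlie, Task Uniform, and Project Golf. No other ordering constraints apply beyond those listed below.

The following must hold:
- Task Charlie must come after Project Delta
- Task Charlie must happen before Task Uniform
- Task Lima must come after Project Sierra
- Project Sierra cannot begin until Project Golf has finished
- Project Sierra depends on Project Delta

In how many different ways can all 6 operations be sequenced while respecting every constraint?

16

The operations with no prerequisites are Project Delta, Project Golf; any of them can be placed first.
Systematically extending each partial ordering one operation at a time and counting, there are 16 complete orderings.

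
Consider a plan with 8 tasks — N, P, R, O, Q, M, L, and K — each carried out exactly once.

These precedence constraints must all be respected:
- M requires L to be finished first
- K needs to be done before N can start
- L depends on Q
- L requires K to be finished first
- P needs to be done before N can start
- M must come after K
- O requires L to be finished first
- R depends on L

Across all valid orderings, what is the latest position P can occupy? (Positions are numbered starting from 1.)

The only task forced after P (directly or by a chain) is N.
With 1 mandatory successor out of 8 tasks total, the latest slot for P is 8−1 = 7, and it's reachable by doing all non-successors before P.

7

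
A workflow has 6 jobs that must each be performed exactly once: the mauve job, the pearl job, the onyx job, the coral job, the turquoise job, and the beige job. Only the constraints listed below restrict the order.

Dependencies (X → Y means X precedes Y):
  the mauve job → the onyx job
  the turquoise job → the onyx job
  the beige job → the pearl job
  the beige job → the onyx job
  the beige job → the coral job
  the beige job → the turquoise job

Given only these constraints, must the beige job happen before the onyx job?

Yes

There is a constraint chain the beige job → the onyx job.
That forces the beige job before the onyx job in every valid schedule.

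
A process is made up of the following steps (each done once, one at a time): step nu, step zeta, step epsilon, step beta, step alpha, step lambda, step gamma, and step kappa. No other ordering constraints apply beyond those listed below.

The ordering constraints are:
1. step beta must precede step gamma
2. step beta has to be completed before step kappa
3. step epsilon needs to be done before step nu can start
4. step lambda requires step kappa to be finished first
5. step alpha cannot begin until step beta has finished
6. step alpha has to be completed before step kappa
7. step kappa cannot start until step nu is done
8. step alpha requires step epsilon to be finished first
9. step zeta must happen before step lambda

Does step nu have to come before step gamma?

No

No chain of constraints connects step nu to step gamma in either direction.
There exist valid orderings with step gamma before step nu, so step nu is not required to come first.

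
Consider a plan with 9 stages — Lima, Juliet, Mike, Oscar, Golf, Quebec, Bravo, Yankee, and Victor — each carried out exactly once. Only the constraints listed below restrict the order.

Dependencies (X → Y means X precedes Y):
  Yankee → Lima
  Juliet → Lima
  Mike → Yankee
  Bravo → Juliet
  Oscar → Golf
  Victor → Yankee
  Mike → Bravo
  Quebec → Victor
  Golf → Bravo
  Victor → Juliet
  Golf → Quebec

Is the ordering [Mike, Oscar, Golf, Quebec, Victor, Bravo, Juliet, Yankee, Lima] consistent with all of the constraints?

Every stated constraint is respected: Mike sits at position 1, ahead of Yankee at position 8, and each of the other listed pairs likewise has the predecessor earlier in the sequence.

Yes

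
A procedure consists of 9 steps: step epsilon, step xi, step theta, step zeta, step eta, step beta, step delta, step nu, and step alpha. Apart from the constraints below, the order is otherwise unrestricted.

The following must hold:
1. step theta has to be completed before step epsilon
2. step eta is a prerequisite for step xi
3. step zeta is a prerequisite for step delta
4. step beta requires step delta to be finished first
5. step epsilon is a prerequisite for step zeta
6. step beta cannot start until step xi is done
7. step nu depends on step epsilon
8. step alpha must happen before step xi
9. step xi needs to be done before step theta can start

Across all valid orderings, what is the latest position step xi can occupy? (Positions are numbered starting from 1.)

Following every chain forward from step xi, the steps that must come later are step epsilon, step theta, step zeta, step beta, step delta, step nu — 6 of them.
With 6 mandatory successors out of 9 steps total, the latest slot for step xi is 9−6 = 3, and it's reachable by doing all non-successors before step xi.

3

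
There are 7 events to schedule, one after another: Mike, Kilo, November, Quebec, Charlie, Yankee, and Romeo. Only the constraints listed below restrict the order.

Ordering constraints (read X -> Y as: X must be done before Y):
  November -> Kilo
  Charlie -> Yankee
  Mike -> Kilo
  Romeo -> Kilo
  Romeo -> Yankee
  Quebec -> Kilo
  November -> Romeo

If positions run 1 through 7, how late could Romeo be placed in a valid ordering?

The events that are forced after Romeo, directly or by a chain of constraints, are Kilo, Yankee. That's 2 events.
With 2 mandatory successors out of 7 events total, the latest slot for Romeo is 7−2 = 5, and it's reachable by doing all non-successors before Romeo.

5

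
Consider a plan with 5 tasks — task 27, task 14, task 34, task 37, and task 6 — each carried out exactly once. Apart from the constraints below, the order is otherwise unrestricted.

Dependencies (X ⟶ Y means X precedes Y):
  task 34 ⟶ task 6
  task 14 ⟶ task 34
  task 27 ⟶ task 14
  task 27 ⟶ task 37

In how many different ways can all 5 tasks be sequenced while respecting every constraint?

Task 27 is the only task with nothing required before it, so every ordering starts there.
Systematically extending each partial ordering one task at a time and counting, there are 4 complete orderings.

4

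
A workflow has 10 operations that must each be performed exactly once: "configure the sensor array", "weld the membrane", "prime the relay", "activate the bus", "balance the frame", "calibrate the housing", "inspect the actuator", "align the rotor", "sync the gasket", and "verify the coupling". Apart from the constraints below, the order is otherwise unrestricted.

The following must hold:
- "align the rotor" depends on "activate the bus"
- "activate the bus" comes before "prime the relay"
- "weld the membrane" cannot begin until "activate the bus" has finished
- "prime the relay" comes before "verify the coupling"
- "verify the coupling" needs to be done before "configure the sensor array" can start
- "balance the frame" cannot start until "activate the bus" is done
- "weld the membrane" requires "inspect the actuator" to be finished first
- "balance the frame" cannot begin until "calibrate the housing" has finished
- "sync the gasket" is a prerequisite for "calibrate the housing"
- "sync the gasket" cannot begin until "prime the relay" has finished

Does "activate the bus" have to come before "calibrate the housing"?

Yes

Tracing the constraints gives a chain: "activate the bus" → "prime the relay" → "sync the gasket" → "calibrate the housing".
So "activate the bus" must precede "calibrate the housing" in any valid ordering.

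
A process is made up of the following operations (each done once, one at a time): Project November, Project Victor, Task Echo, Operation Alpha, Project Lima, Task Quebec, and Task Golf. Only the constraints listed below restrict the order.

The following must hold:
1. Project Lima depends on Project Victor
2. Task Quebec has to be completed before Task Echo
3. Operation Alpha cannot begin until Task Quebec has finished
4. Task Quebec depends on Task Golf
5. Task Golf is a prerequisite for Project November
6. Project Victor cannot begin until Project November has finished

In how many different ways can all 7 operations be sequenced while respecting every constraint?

Only Task Golf has no prerequisites, so it must go first.
Enumerating by repeatedly choosing an available operation (one whose prerequisites are all placed) gives 40 distinct complete orderings.

40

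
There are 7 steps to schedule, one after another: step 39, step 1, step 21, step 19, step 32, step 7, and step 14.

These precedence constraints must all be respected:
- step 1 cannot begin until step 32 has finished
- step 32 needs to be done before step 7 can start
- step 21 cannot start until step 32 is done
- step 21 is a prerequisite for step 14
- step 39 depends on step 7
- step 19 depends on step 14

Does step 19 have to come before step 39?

Nothing in the constraints links step 19 and step 39; they are unordered relative to each other.
A valid ordering placing step 39 before step 19 exists, so the answer is no.

No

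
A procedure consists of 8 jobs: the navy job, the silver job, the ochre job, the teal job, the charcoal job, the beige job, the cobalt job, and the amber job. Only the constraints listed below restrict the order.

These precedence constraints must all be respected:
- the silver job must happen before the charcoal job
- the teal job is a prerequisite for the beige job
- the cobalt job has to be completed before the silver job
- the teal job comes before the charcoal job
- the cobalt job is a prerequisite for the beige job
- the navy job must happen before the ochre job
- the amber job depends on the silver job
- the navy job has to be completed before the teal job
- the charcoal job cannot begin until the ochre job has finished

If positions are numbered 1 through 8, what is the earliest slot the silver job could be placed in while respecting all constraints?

Working backwards through the constraints from the silver job, its only required predecessor is the cobalt job.
With 1 mandatory predecessor, the earliest the silver job can sit is position 1+1 = 2, and placing just that one first achieves it.

2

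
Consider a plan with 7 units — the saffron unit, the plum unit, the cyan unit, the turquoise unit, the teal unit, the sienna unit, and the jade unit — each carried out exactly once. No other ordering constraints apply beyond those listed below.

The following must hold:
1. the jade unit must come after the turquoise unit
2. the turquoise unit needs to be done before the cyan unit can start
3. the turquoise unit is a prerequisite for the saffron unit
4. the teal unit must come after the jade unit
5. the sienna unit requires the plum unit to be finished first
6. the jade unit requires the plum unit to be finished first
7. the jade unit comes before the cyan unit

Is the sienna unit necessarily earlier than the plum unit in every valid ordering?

No

There is a chain the plum unit → the sienna unit, which puts the plum unit before the sienna unit.
So the sienna unit never precedes the plum unit.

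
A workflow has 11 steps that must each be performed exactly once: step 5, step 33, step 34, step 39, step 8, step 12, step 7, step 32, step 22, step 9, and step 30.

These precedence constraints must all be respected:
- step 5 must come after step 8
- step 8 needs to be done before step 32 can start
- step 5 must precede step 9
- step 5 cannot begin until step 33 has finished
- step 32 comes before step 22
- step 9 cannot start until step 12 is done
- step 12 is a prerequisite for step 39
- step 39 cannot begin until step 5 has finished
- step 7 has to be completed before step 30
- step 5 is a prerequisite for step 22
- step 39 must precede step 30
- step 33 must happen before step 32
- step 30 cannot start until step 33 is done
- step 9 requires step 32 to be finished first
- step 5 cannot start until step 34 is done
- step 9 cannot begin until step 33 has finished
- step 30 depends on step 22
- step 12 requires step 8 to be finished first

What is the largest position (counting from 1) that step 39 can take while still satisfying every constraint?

10

The only step forced after step 39 (directly or by a chain) is step 30.
So at least 1 step follows step 39, putting step 39 no later than position 10. That position is achievable by scheduling everything else first.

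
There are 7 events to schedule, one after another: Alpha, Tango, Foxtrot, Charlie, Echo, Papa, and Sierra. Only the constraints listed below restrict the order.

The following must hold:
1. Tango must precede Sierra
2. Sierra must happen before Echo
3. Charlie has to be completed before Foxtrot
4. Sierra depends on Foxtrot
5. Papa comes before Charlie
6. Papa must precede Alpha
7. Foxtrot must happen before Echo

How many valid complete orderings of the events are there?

The events with no prerequisites are Tango, Papa; any of them can be placed first.
Systematically extending each partial ordering one event at a time and counting, there are 23 complete orderings.

23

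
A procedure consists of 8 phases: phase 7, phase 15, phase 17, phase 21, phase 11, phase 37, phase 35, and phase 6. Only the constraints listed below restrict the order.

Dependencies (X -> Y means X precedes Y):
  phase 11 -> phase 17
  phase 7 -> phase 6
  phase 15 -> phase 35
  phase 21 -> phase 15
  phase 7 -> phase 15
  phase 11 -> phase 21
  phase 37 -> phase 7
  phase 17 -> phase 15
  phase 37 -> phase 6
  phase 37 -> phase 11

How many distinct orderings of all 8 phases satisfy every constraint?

36

Only phase 37 has no prerequisites, so it must go first.
Counting all ways to extend the partial order to a total order gives 36.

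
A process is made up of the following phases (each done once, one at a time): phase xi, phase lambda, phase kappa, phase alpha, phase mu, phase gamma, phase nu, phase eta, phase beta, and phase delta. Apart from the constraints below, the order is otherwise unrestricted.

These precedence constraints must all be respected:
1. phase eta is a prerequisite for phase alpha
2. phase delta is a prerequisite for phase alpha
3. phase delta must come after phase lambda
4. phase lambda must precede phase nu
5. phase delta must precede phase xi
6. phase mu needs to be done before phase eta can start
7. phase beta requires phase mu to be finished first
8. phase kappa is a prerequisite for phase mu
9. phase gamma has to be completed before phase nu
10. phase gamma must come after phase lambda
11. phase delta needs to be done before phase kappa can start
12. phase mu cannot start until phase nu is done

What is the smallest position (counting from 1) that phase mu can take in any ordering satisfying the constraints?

The phases that are forced before phase mu, directly or transitively, are phase lambda, phase kappa, phase gamma, phase nu, phase delta. That's 5 phases.
So at minimum 5 phases come before phase mu, putting phase mu no earlier than position 6. That position is achievable by scheduling exactly those predecessors first.

6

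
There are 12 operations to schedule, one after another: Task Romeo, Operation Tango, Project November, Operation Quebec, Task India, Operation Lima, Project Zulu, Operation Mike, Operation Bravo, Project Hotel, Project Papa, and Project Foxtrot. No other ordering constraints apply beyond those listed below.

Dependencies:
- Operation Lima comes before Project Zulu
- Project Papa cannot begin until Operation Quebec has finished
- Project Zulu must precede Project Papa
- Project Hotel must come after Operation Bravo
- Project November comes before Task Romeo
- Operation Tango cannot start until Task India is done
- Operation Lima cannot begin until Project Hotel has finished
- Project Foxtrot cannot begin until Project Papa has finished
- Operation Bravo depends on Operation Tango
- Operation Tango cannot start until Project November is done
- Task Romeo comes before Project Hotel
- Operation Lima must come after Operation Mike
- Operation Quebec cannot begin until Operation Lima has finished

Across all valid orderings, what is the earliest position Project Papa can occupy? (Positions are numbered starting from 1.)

11

Working backwards through the constraints from Project Papa, its full set of required predecessors is Task Romeo, Operation Tango, Project November, Operation Quebec, Task India, Operation Lima, Project Zulu, Operation Mike, Operation Bravo, Project Hotel — 10 of them.
So at minimum 10 operations come before Project Papa, putting Project Papa no earlier than position 11. That position is achievable by scheduling exactly those predecessors first.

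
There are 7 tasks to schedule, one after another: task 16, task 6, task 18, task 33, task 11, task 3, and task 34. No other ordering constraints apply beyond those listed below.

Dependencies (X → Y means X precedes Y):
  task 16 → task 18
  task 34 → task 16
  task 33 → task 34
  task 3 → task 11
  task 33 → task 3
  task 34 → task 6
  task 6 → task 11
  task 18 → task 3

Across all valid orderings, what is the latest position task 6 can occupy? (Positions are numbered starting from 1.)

6

Following the constraints forward from task 6, its only required successor is task 11.
With 1 mandatory successor out of 7 tasks total, the latest slot for task 6 is 7−1 = 6, and it's reachable by doing all non-successors before task 6.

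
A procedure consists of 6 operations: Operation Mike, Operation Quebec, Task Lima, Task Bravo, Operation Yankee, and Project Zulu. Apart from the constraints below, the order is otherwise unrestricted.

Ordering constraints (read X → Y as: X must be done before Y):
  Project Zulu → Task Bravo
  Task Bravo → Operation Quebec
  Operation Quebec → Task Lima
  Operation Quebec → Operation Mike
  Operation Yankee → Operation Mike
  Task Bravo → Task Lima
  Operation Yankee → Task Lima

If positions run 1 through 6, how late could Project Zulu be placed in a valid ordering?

Following every chain forward from Project Zulu, the operations that must come later are Operation Mike, Operation Quebec, Task Lima, Task Bravo — 4 of them.
With 4 mandatory successors out of 6 operations total, the latest slot for Project Zulu is 6−4 = 2, and it's reachable by doing all non-successors before Project Zulu.

2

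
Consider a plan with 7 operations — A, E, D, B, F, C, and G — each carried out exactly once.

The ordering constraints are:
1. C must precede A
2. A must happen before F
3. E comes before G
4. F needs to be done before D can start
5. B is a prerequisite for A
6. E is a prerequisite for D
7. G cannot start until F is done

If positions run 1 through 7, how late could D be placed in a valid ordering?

7

No constraint forces any operation after D, so it can be placed last, in position 7.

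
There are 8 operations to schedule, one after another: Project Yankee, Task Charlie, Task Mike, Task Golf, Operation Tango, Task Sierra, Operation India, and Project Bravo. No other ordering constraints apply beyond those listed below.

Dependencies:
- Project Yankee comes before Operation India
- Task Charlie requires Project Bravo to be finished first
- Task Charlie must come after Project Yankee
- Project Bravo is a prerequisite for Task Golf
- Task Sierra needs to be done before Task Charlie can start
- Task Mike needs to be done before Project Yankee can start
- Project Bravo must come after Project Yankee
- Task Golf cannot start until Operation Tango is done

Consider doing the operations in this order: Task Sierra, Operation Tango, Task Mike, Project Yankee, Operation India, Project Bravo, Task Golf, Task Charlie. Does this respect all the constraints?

Yes

Going through the constraints one by one, each required predecessor appears earlier in the sequence than its dependent — e.g. Task Sierra (position 1) is before Task Charlie (position 8), as required.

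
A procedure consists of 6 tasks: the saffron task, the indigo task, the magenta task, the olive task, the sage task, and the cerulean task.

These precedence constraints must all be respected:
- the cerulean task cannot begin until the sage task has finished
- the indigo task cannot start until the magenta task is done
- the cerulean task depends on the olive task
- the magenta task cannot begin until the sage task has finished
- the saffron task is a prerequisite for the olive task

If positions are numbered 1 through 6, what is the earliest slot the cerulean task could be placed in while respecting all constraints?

4

Working backwards through the constraints from the cerulean task, its full set of required predecessors is the saffron task, the olive task, the sage task — 3 of them.
With 3 mandatory predecessors, the earliest the cerulean task can sit is position 3+1 = 4, and placing just those 3 first achieves it.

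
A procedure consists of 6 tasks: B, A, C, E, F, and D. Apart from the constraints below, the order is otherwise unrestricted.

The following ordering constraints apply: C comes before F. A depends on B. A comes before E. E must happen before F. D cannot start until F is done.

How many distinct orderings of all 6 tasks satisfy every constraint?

4

2 tasks have no prerequisites (B, C), so any of them could come first.
Enumerating by repeatedly choosing an available task (one whose prerequisites are all placed) gives 4 distinct complete orderings.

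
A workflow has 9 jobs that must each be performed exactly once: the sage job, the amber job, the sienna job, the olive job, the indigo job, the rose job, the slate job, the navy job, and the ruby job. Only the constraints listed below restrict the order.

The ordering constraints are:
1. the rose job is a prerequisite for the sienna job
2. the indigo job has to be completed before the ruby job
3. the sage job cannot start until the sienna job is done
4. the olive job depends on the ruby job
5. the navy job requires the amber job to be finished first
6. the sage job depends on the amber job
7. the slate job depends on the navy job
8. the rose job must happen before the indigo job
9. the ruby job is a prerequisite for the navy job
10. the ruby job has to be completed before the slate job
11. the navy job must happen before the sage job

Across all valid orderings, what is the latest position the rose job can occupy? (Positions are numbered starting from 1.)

2

Following every chain forward from the rose job, the jobs that must come later are the sage job, the sienna job, the olive job, the indigo job, the slate job, the navy job, the ruby job — 7 of them.
So at least 7 jobs follow the rose job, putting the rose job no later than position 2. That position is achievable by scheduling everything else first.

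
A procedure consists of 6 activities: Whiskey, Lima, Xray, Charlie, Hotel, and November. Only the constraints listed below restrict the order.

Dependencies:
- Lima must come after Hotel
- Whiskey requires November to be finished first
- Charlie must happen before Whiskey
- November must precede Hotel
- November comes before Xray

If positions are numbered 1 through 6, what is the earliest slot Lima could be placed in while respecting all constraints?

3

The activities that are forced before Lima, directly or transitively, are Hotel, November. That's 2 activities.
So at minimum 2 activities come before Lima, putting Lima no earlier than position 3. That position is achievable by scheduling exactly those predecessors first.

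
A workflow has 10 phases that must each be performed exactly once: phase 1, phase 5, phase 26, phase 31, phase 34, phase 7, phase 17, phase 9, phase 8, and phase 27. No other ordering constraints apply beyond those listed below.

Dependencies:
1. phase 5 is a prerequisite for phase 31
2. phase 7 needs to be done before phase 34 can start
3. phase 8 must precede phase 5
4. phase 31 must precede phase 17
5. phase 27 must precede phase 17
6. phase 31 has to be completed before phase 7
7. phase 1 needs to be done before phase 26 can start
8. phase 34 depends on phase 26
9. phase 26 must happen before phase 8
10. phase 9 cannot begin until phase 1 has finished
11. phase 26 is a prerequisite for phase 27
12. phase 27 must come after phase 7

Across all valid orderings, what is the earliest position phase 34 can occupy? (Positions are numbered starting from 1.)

The phases that are forced before phase 34, directly or transitively, are phase 1, phase 5, phase 26, phase 31, phase 7, phase 8. That's 6 phases.
So at minimum 6 phases come before phase 34, putting phase 34 no earlier than position 7. That position is achievable by scheduling exactly those predecessors first.

7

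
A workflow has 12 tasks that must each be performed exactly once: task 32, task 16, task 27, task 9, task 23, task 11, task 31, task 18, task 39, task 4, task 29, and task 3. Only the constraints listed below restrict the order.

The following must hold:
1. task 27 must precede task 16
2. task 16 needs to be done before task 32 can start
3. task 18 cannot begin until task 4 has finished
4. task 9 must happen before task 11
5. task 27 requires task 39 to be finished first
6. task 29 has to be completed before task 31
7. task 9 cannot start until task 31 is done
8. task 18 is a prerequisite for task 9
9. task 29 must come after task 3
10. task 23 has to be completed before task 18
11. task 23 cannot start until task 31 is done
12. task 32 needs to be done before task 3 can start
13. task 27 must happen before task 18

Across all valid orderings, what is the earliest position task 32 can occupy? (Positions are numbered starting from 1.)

4

Every task that must precede task 32 has to come before it. Tracing all chains that end at task 32, those tasks are: task 16, task 27, task 39 — 3 in total.
With 3 mandatory predecessors, the earliest task 32 can sit is position 3+1 = 4, and placing just those 3 first achieves it.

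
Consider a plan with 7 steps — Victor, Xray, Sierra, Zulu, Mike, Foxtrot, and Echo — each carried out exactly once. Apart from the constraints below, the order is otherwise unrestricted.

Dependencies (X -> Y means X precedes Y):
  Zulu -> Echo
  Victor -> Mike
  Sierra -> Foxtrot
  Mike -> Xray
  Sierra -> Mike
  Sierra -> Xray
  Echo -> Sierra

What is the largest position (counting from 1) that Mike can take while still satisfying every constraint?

The only step forced after Mike (directly or by a chain) is Xray.
So at least 1 step follows Mike, putting Mike no later than position 6. That position is achievable by scheduling everything else first.

6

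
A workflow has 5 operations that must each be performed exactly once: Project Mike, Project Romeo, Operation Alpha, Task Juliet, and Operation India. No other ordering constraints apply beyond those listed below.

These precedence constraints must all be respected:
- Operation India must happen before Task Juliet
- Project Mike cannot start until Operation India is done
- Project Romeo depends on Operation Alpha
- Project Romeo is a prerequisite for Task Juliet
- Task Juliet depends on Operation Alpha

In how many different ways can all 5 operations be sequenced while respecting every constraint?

2 operations have no prerequisites (Operation Alpha, Operation India), so any of them could come first.
Counting all ways to extend the partial order to a total order gives 9.

9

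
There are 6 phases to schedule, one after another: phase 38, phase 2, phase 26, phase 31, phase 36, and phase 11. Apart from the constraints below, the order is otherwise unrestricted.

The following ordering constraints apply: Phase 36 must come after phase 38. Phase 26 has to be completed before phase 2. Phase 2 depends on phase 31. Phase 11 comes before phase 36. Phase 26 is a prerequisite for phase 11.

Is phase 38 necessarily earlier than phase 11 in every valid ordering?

No

No chain of constraints connects phase 38 to phase 11 in either direction.
There exist valid orderings with phase 11 before phase 38, so phase 38 is not required to come first.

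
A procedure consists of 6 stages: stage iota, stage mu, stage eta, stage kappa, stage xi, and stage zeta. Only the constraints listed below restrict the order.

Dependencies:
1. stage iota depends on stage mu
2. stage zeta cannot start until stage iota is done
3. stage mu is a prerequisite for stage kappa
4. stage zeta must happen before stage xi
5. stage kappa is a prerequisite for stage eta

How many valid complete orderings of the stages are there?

Only stage mu has no prerequisites, so it must go first.
Counting all ways to extend the partial order to a total order gives 10.

10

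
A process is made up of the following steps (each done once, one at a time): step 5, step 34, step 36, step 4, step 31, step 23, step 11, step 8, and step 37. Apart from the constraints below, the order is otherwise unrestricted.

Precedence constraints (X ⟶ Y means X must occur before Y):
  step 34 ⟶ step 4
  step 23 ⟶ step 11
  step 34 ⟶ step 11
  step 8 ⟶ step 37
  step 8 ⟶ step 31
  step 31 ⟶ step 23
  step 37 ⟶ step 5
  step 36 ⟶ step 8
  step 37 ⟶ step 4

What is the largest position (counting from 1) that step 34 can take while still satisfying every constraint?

7

Following every chain forward from step 34, the steps that must come later are step 4, step 11 — 2 of them.
With 2 mandatory successors out of 9 steps total, the latest slot for step 34 is 9−2 = 7, and it's reachable by doing all non-successors before step 34.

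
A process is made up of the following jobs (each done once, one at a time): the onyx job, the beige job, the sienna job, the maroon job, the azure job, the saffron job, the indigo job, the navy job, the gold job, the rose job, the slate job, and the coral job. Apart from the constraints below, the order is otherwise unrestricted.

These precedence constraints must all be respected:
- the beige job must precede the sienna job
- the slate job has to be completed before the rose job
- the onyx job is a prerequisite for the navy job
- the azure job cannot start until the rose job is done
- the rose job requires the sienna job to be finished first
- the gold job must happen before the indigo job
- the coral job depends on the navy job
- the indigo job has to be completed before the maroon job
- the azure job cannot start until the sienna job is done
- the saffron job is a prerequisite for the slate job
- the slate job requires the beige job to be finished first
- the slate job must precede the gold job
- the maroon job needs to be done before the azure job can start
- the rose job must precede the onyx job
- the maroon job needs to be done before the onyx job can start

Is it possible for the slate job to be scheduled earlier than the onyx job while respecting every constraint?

Yes

The slate job is actually forced before the onyx job by the constraints, so certainly some valid ordering has the slate job first.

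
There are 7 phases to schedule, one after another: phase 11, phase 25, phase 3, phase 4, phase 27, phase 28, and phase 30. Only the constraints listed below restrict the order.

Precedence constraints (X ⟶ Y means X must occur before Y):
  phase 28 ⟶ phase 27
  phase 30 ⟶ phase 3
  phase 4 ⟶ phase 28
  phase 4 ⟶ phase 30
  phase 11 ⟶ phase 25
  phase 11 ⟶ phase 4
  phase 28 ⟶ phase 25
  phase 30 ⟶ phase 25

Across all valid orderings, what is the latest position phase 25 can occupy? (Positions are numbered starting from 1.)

7

Phase 25 has no required successors, so nothing stops it from going last (position 7).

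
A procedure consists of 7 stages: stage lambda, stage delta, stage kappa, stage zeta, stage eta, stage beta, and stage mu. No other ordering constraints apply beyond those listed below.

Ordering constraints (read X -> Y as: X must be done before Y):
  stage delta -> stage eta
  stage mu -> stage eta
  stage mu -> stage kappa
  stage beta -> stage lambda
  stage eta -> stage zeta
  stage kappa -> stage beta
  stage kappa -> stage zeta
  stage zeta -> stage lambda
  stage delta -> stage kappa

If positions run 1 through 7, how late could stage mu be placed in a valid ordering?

2

The stages that are forced after stage mu, directly or by a chain of constraints, are stage lambda, stage kappa, stage zeta, stage eta, stage beta. That's 5 stages.
So at least 5 stages follow stage mu, putting stage mu no later than position 2. That position is achievable by scheduling everything else first.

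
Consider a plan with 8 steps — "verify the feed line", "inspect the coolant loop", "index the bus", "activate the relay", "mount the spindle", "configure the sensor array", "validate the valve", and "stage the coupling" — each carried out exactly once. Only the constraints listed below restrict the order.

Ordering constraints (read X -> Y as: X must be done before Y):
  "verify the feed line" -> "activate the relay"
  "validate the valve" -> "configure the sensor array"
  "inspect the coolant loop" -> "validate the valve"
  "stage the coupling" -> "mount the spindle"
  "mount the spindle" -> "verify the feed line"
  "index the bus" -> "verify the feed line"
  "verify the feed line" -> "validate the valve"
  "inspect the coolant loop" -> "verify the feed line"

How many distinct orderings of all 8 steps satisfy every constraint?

36

The steps with no prerequisites are "inspect the coolant loop", "index the bus", "stage the coupling"; any of them can be placed first.
Systematically extending each partial ordering one step at a time and counting, there are 36 complete orderings.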